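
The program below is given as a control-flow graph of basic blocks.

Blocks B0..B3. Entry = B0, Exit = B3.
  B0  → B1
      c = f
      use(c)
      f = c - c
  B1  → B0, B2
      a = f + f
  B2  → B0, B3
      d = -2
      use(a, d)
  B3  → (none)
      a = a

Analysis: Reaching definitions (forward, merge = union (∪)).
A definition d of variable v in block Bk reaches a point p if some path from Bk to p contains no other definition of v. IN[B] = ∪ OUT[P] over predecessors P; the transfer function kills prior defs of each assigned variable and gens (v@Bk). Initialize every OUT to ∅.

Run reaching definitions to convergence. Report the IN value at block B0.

Answer: {a@B1, c@B0, d@B2, f@B0}

Working:
Per-block solution:
  B0:   IN={a@B1, c@B0, d@B2, f@B0}   OUT={a@B1, c@B0, d@B2, f@B0}
  B1:   IN={a@B1, c@B0, d@B2, f@B0}   OUT={a@B1, c@B0, d@B2, f@B0}
  B2:   IN={a@B1, c@B0, d@B2, f@B0}   OUT={a@B1, c@B0, d@B2, f@B0}
  B3:   IN={a@B1, c@B0, d@B2, f@B0}   OUT={a@B3, c@B0, d@B2, f@B0}

Merge at B0 (entry node, so the boundary value {} is joined with the incoming edge(s)): IN[B0] = {} ⊔ OUT[B1] ⊔ OUT[B2] = {a@B1, c@B0, d@B2, f@B0}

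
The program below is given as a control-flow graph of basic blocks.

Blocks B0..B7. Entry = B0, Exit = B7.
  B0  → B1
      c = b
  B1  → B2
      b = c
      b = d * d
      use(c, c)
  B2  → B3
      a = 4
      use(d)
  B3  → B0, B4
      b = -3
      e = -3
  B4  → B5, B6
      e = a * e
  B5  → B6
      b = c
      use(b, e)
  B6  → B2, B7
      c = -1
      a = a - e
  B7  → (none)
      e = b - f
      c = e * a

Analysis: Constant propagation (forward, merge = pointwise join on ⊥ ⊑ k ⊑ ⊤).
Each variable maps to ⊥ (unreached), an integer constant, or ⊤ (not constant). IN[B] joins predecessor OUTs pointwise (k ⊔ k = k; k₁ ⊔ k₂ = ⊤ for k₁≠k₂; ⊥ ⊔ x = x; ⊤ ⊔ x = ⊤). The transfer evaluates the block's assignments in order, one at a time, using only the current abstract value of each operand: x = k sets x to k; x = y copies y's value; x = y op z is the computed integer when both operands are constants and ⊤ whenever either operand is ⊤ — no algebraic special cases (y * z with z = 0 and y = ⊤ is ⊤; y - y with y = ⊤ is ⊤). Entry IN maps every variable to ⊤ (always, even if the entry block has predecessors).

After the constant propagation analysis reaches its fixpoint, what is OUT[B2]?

Answer: {a: 4, b: ⊤, c: ⊤, d: ⊤, e: ⊤, f: ⊤}

Trace:
Fixpoint table:
  B0: | IN=(all ⊤) | OUT=(all ⊤)
  B1: | IN=(all ⊤) | OUT=(all ⊤)
  B2: | IN=(all ⊤) | OUT={a:4; rest ⊤}
  B3: | IN={a:4; rest ⊤} | OUT={a:4, b:-3, e:-3; rest ⊤}
  B4: | IN={a:4, b:-3, e:-3; rest ⊤} | OUT={a:4, b:-3, e:-12; rest ⊤}
  B5: | IN={a:4, b:-3, e:-12; rest ⊤} | OUT={a:4, e:-12; rest ⊤}
  B6: | IN={a:4, e:-12; rest ⊤} | OUT={a:16, c:-1, e:-12; rest ⊤}
  B7: | IN={a:16, c:-1, e:-12; rest ⊤} | OUT={a:16; rest ⊤}

Merge at B2: IN[B2] = OUT[B1] ⊔ OUT[B6] = {a: ⊤, b: ⊤, c: ⊤, d: ⊤, e: ⊤, f: ⊤}
Applying B2's transfer function to that IN value gives OUT[B2] (row B2 above).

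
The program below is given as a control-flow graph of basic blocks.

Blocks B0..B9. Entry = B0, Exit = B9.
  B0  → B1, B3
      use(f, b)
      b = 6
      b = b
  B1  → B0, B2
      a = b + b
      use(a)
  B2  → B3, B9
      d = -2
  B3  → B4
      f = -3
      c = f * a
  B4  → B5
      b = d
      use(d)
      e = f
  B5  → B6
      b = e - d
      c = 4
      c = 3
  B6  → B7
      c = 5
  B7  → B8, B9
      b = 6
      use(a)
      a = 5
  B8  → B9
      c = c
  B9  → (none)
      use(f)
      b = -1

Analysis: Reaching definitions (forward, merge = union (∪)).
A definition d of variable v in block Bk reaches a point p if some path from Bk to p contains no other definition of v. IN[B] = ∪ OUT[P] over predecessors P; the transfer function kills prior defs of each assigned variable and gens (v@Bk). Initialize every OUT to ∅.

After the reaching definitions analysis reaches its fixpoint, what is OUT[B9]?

Converged values:
  B0:  IN={a@B1, b@B0}  OUT={a@B1, b@B0}
  B1:  IN={a@B1, b@B0}  OUT={a@B1, b@B0}
  B2:  IN={a@B1, b@B0}  OUT={a@B1, b@B0, d@B2}
  B3:  IN={a@B1, b@B0, d@B2}  OUT={a@B1, b@B0, c@B3, d@B2, f@B3}
  B4:  IN={a@B1, b@B0, c@B3, d@B2, f@B3}  OUT={a@B1, b@B4, c@B3, d@B2, e@B4, f@B3}
  B5:  IN={a@B1, b@B4, c@B3, d@B2, e@B4, f@B3}  OUT={a@B1, b@B5, c@B5, d@B2, e@B4, f@B3}
  B6:  IN={a@B1, b@B5, c@B5, d@B2, e@B4, f@B3}  OUT={a@B1, b@B5, c@B6, d@B2, e@B4, f@B3}
  B7:  IN={a@B1, b@B5, c@B6, d@B2, e@B4, f@B3}  OUT={a@B7, b@B7, c@B6, d@B2, e@B4, f@B3}
  B8:  IN={a@B7, b@B7, c@B6, d@B2, e@B4, f@B3}  OUT={a@B7, b@B7, c@B8, d@B2, e@B4, f@B3}
  B9:  IN={a@B1, a@B7, b@B0, b@B7, c@B6, c@B8, d@B2, e@B4, f@B3}  OUT={a@B1, a@B7, b@B9, c@B6, c@B8, d@B2, e@B4, f@B3}

Merge at B9: IN[B9] = OUT[B2] ⊔ OUT[B7] ⊔ OUT[B8] = {a@B1, a@B7, b@B0, b@B7, c@B6, c@B8, d@B2, e@B4, f@B3}
Applying B9's transfer function to that IN value gives OUT[B9] (row B9 above).

Answer: {a@B1, a@B7, b@B9, c@B6, c@B8, d@B2, e@B4, f@B3}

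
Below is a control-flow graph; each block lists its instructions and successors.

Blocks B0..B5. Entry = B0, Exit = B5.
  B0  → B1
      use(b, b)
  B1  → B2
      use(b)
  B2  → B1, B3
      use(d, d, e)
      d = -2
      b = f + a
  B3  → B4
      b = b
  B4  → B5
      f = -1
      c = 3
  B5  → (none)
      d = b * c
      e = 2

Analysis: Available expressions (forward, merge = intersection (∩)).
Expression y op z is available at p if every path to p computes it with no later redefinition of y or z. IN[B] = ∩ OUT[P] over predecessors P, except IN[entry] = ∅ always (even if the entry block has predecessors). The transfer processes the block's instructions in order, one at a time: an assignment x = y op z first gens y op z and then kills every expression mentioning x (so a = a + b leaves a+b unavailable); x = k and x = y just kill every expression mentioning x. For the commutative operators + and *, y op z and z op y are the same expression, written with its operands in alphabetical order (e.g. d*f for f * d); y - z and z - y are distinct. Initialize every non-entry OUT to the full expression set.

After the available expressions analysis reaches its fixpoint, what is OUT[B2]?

Per-block solution:
  B0: | IN={} | OUT={}
  B1: | IN={} | OUT={}
  B2: | IN={} | OUT={a+f}
  B3: | IN={a+f} | OUT={a+f}
  B4: | IN={a+f} | OUT={}
  B5: | IN={} | OUT={b*c}

Merge at B2: IN[B2] = OUT[B1] = {}
Applying B2's transfer function to that IN value gives OUT[B2] (row B2 above).

Answer: {a+f}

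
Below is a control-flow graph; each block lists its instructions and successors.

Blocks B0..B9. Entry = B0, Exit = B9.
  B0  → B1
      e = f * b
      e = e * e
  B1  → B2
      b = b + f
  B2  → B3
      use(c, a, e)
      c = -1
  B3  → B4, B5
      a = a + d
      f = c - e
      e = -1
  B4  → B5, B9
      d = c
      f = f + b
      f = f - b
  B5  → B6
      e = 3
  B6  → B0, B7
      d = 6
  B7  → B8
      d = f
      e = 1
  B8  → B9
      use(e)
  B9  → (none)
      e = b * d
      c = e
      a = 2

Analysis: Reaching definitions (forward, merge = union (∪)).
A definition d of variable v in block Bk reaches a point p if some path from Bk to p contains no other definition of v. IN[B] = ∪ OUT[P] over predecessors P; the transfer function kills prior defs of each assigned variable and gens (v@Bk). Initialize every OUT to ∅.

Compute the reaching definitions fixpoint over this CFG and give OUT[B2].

Converged values:
  B0: | IN={a@B3, b@B1, c@B2, d@B6, e@B5, f@B3, f@B4} | OUT={a@B3, b@B1, c@B2, d@B6, e@B0, f@B3, f@B4}
  B1: | IN={a@B3, b@B1, c@B2, d@B6, e@B0, f@B3, f@B4} | OUT={a@B3, b@B1, c@B2, d@B6, e@B0, f@B3, f@B4}
  B2: | IN={a@B3, b@B1, c@B2, d@B6, e@B0, f@B3, f@B4} | OUT={a@B3, b@B1, c@B2, d@B6, e@B0, f@B3, f@B4}
  B3: | IN={a@B3, b@B1, c@B2, d@B6, e@B0, f@B3, f@B4} | OUT={a@B3, b@B1, c@B2, d@B6, e@B3, f@B3}
  B4: | IN={a@B3, b@B1, c@B2, d@B6, e@B3, f@B3} | OUT={a@B3, b@B1, c@B2, d@B4, e@B3, f@B4}
  B5: | IN={a@B3, b@B1, c@B2, d@B4, d@B6, e@B3, f@B3, f@B4} | OUT={a@B3, b@B1, c@B2, d@B4, d@B6, e@B5, f@B3, f@B4}
  B6: | IN={a@B3, b@B1, c@B2, d@B4, d@B6, e@B5, f@B3, f@B4} | OUT={a@B3, b@B1, c@B2, d@B6, e@B5, f@B3, f@B4}
  B7: | IN={a@B3, b@B1, c@B2, d@B6, e@B5, f@B3, f@B4} | OUT={a@B3, b@B1, c@B2, d@B7, e@B7, f@B3, f@B4}
  B8: | IN={a@B3, b@B1, c@B2, d@B7, e@B7, f@B3, f@B4} | OUT={a@B3, b@B1, c@B2, d@B7, e@B7, f@B3, f@B4}
  B9: | IN={a@B3, b@B1, c@B2, d@B4, d@B7, e@B3, e@B7, f@B3, f@B4} | OUT={a@B9, b@B1, c@B9, d@B4, d@B7, e@B9, f@B3, f@B4}

Merge at B2: IN[B2] = OUT[B1] = {a@B3, b@B1, c@B2, d@B6, e@B0, f@B3, f@B4}
Applying B2's transfer function to that IN value gives OUT[B2] (row B2 above).

Answer: {a@B3, b@B1, c@B2, d@B6, e@B0, f@B3, f@B4}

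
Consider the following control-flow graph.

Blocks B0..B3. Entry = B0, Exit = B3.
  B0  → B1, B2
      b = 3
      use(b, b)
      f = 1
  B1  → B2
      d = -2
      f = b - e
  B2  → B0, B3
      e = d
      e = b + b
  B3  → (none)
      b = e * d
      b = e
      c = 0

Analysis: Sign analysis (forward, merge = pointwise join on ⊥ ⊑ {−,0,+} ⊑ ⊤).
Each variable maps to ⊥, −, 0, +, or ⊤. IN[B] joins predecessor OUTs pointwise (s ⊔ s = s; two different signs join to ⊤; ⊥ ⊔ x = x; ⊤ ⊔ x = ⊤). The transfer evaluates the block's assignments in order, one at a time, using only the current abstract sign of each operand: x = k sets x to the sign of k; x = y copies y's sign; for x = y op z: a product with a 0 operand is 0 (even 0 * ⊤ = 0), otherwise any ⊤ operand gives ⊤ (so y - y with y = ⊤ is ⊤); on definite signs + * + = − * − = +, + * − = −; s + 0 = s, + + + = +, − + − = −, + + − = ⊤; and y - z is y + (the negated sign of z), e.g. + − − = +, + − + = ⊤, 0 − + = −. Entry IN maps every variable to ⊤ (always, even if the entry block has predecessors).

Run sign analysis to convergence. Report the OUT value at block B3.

Answer: {a: ⊤, b: +, c: 0, d: ⊤, e: +, f: ⊤}

Trace:
Per-block solution:
  B0:   IN=(all ⊤)   OUT={b:+, f:+; rest ⊤}
  B1:   IN={b:+, f:+; rest ⊤}   OUT={b:+, d:-; rest ⊤}
  B2:   IN={b:+; rest ⊤}   OUT={b:+, e:+; rest ⊤}
  B3:   IN={b:+, e:+; rest ⊤}   OUT={b:+, c:0, e:+; rest ⊤}

Merge at B3: IN[B3] = OUT[B2] = {a: ⊤, b: +, c: ⊤, d: ⊤, e: +, f: ⊤}
Applying B3's transfer function to that IN value gives OUT[B3] (row B3 above).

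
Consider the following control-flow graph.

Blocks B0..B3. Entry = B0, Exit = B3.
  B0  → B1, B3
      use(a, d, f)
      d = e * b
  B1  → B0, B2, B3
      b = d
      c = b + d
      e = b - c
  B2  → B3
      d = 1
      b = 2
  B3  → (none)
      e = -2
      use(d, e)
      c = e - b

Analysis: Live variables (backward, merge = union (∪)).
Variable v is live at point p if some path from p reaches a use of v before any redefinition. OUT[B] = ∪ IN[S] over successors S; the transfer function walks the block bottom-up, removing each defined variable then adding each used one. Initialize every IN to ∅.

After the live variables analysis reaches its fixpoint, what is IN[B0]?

Answer: {a, b, d, e, f}

Derivation:
Converged values:
  B0:  IN={a, b, d, e, f}  OUT={a, b, d, f}
  B1:  IN={a, d, f}  OUT={a, b, d, e, f}
  B2:  IN={}  OUT={b, d}
  B3:  IN={b, d}  OUT={}

Merge at B0: OUT[B0] = IN[B1] ⊔ IN[B3] = {a, b, d, f}
Applying B0's transfer function to that OUT value gives IN[B0] (row B0 above).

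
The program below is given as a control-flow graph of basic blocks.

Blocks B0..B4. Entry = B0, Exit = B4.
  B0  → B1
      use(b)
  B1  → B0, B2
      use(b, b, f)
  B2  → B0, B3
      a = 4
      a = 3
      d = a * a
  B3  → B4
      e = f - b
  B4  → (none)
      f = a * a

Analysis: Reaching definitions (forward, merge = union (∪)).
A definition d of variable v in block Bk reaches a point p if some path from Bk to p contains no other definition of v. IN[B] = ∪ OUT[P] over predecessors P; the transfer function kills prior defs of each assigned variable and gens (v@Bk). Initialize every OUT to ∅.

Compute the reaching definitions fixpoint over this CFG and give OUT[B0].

Answer: {a@B2, d@B2}

Working:
Converged values:
  B0:  IN={a@B2, d@B2}  OUT={a@B2, d@B2}
  B1:  IN={a@B2, d@B2}  OUT={a@B2, d@B2}
  B2:  IN={a@B2, d@B2}  OUT={a@B2, d@B2}
  B3:  IN={a@B2, d@B2}  OUT={a@B2, d@B2, e@B3}
  B4:  IN={a@B2, d@B2, e@B3}  OUT={a@B2, d@B2, e@B3, f@B4}

Merge at B0 (entry node, so the boundary value {} is joined with the incoming edge(s)): IN[B0] = {} ⊔ OUT[B1] ⊔ OUT[B2] = {a@B2, d@B2}
Applying B0's transfer function to that IN value gives OUT[B0] (row B0 above).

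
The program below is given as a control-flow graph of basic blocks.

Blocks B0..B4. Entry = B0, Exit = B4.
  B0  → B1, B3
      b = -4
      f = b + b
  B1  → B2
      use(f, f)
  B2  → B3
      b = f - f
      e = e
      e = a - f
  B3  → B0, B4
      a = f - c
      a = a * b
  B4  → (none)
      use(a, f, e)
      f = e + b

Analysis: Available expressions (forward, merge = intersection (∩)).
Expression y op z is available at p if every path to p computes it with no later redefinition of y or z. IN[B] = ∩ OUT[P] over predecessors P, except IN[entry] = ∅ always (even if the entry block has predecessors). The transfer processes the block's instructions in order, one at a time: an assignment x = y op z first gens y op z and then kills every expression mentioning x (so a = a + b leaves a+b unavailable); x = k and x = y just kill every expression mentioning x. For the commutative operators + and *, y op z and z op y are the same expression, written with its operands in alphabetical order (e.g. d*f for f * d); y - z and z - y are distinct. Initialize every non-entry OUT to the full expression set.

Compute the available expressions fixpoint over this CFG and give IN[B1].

Converged values:
  B0: | IN={} | OUT={b+b}
  B1: | IN={b+b} | OUT={b+b}
  B2: | IN={b+b} | OUT={a-f, f-f}
  B3: | IN={} | OUT={f-c}
  B4: | IN={f-c} | OUT={b+e}

Merge at B1: IN[B1] = OUT[B0] = {b+b}

Answer: {b+b}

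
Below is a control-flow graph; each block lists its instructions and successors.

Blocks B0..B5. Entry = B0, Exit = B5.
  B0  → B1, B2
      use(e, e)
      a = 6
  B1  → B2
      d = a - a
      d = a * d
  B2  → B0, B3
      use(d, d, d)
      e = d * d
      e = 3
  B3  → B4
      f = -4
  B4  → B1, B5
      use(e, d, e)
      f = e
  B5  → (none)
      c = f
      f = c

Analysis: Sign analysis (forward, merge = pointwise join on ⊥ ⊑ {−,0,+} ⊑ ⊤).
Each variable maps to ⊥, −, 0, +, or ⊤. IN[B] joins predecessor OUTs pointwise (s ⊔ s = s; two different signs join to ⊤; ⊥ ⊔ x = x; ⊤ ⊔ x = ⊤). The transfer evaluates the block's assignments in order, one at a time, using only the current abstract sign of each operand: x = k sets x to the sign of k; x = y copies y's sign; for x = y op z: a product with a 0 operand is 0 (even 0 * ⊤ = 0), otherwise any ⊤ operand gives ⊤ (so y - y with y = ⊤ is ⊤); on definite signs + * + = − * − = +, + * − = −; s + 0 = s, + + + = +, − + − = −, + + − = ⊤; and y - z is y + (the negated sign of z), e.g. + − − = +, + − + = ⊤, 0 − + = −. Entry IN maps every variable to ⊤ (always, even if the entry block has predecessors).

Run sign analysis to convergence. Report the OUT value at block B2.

Answer: {a: +, b: ⊤, c: ⊤, d: ⊤, e: +, f: ⊤}

Trace:
Fixpoint table:
  B0:   IN=(all ⊤)   OUT={a:+; rest ⊤}
  B1:   IN={a:+; rest ⊤}   OUT={a:+; rest ⊤}
  B2:   IN={a:+; rest ⊤}   OUT={a:+, e:+; rest ⊤}
  B3:   IN={a:+, e:+; rest ⊤}   OUT={a:+, e:+, f:-; rest ⊤}
  B4:   IN={a:+, e:+, f:-; rest ⊤}   OUT={a:+, e:+, f:+; rest ⊤}
  B5:   IN={a:+, e:+, f:+; rest ⊤}   OUT={a:+, c:+, e:+, f:+; rest ⊤}

Merge at B2: IN[B2] = OUT[B0] ⊔ OUT[B1] = {a: +, b: ⊤, c: ⊤, d: ⊤, e: ⊤, f: ⊤}
Applying B2's transfer function to that IN value gives OUT[B2] (row B2 above).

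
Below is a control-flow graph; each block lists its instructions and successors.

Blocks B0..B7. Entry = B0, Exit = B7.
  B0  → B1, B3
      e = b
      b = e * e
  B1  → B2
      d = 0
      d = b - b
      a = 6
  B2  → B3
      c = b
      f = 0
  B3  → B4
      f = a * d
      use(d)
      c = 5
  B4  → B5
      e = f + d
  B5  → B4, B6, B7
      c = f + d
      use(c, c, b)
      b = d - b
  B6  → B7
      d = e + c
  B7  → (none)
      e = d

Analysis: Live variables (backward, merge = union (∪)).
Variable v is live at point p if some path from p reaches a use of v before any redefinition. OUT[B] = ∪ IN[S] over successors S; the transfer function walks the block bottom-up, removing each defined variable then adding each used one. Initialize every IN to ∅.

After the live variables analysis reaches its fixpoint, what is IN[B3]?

Per-block solution:
  B0:  IN={a, b, d}  OUT={a, b, d}
  B1:  IN={b}  OUT={a, b, d}
  B2:  IN={a, b, d}  OUT={a, b, d}
  B3:  IN={a, b, d}  OUT={b, d, f}
  B4:  IN={b, d, f}  OUT={b, d, e, f}
  B5:  IN={b, d, e, f}  OUT={b, c, d, e, f}
  B6:  IN={c, e}  OUT={d}
  B7:  IN={d}  OUT={}

Merge at B3: OUT[B3] = IN[B4] = {b, d, f}
Applying B3's transfer function to that OUT value gives IN[B3] (row B3 above).

Answer: {a, b, d}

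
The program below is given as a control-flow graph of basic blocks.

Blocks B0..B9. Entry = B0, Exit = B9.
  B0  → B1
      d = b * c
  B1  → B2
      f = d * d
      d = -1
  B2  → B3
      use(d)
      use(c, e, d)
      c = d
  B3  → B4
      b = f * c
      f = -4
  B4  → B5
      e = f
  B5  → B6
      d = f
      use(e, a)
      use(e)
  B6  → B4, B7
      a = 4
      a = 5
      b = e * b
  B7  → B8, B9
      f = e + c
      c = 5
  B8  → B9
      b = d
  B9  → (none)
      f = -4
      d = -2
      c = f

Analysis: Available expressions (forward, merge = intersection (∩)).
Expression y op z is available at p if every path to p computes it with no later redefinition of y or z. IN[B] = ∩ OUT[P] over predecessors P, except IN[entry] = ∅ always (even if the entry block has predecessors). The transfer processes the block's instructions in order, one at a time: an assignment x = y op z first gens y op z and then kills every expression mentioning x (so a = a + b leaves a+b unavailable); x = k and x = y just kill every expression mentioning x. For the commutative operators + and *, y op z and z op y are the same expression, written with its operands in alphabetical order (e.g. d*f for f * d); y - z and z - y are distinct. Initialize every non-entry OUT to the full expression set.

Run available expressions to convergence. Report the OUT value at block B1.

Answer: {b*c}

Working:
Per-block solution:
  B0:   IN={}   OUT={b*c}
  B1:   IN={b*c}   OUT={b*c}
  B2:   IN={b*c}   OUT={}
  B3:   IN={}   OUT={}
  B4:   IN={}   OUT={}
  B5:   IN={}   OUT={}
  B6:   IN={}   OUT={}
  B7:   IN={}   OUT={}
  B8:   IN={}   OUT={}
  B9:   IN={}   OUT={}

Merge at B1: IN[B1] = OUT[B0] = {b*c}
Applying B1's transfer function to that IN value gives OUT[B1] (row B1 above).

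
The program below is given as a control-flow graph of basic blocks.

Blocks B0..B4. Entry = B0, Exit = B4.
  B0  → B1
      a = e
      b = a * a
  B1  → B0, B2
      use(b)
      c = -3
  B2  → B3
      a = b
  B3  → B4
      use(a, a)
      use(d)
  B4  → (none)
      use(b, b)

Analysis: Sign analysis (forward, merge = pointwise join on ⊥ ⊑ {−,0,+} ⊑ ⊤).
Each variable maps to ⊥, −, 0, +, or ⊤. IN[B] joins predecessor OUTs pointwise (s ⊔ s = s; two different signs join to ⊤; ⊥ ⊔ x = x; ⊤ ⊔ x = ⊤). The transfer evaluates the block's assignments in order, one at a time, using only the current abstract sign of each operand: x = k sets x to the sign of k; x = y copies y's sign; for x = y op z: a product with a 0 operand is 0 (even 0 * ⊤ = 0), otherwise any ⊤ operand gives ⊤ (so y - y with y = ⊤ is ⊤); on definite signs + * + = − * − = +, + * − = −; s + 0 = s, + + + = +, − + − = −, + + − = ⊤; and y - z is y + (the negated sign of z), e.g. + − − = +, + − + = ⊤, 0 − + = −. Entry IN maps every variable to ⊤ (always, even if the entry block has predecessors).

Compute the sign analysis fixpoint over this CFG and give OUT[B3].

Answer: {a: ⊤, b: ⊤, c: -, d: ⊤, e: ⊤, f: ⊤}

Trace:
Fixpoint table:
  B0: | IN=(all ⊤) | OUT=(all ⊤)
  B1: | IN=(all ⊤) | OUT={c:-; rest ⊤}
  B2: | IN={c:-; rest ⊤} | OUT={c:-; rest ⊤}
  B3: | IN={c:-; rest ⊤} | OUT={c:-; rest ⊤}
  B4: | IN={c:-; rest ⊤} | OUT={c:-; rest ⊤}

Merge at B3: IN[B3] = OUT[B2] = {a: ⊤, b: ⊤, c: -, d: ⊤, e: ⊤, f: ⊤}
Applying B3's transfer function to that IN value gives OUT[B3] (row B3 above).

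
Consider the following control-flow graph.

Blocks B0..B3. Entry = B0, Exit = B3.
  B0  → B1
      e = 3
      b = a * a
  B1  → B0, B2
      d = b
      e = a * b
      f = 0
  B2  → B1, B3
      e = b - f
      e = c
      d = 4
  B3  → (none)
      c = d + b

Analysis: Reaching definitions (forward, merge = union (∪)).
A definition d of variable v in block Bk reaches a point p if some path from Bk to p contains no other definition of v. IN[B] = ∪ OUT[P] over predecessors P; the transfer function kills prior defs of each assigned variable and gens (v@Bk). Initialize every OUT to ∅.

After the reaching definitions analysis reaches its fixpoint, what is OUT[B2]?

Per-block solution:
  B0: | IN={b@B0, d@B1, e@B1, f@B1} | OUT={b@B0, d@B1, e@B0, f@B1}
  B1: | IN={b@B0, d@B1, d@B2, e@B0, e@B2, f@B1} | OUT={b@B0, d@B1, e@B1, f@B1}
  B2: | IN={b@B0, d@B1, e@B1, f@B1} | OUT={b@B0, d@B2, e@B2, f@B1}
  B3: | IN={b@B0, d@B2, e@B2, f@B1} | OUT={b@B0, c@B3, d@B2, e@B2, f@B1}

Merge at B2: IN[B2] = OUT[B1] = {b@B0, d@B1, e@B1, f@B1}
Applying B2's transfer function to that IN value gives OUT[B2] (row B2 above).

Answer: {b@B0, d@B2, e@B2, f@B1}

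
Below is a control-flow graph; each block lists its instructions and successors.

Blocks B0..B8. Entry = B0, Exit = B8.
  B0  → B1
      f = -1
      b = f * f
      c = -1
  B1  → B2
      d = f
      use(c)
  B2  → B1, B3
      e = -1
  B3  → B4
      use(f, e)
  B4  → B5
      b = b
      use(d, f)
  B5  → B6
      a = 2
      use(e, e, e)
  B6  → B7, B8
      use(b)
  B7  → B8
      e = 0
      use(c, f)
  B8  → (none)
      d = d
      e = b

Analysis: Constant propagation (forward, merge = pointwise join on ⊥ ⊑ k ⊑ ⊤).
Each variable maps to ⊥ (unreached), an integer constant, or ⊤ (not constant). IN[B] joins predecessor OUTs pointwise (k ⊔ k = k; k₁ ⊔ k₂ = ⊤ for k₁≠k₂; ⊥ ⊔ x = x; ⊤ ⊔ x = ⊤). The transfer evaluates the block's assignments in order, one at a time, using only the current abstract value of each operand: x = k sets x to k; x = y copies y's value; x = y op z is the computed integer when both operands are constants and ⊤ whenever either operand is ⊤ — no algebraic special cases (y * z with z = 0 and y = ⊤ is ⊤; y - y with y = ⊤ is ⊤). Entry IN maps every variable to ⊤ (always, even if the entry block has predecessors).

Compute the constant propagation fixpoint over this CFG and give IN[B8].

Answer: {a: 2, b: 1, c: -1, d: -1, e: ⊤, f: -1}

Trace:
Per-block solution:
  B0: | IN=(all ⊤) | OUT={b:1, c:-1, f:-1; rest ⊤}
  B1: | IN={b:1, c:-1, f:-1; rest ⊤} | OUT={b:1, c:-1, d:-1, f:-1; rest ⊤}
  B2: | IN={b:1, c:-1, d:-1, f:-1; rest ⊤} | OUT={b:1, c:-1, d:-1, e:-1, f:-1; rest ⊤}
  B3: | IN={b:1, c:-1, d:-1, e:-1, f:-1; rest ⊤} | OUT={b:1, c:-1, d:-1, e:-1, f:-1; rest ⊤}
  B4: | IN={b:1, c:-1, d:-1, e:-1, f:-1; rest ⊤} | OUT={b:1, c:-1, d:-1, e:-1, f:-1; rest ⊤}
  B5: | IN={b:1, c:-1, d:-1, e:-1, f:-1; rest ⊤} | OUT={a:2, b:1, c:-1, d:-1, e:-1, f:-1; rest ⊤}
  B6: | IN={a:2, b:1, c:-1, d:-1, e:-1, f:-1; rest ⊤} | OUT={a:2, b:1, c:-1, d:-1, e:-1, f:-1; rest ⊤}
  B7: | IN={a:2, b:1, c:-1, d:-1, e:-1, f:-1; rest ⊤} | OUT={a:2, b:1, c:-1, d:-1, e:0, f:-1; rest ⊤}
  B8: | IN={a:2, b:1, c:-1, d:-1, f:-1; rest ⊤} | OUT={a:2, b:1, c:-1, d:-1, e:1, f:-1; rest ⊤}

Merge at B8: IN[B8] = OUT[B6] ⊔ OUT[B7] = {a: 2, b: 1, c: -1, d: -1, e: ⊤, f: -1}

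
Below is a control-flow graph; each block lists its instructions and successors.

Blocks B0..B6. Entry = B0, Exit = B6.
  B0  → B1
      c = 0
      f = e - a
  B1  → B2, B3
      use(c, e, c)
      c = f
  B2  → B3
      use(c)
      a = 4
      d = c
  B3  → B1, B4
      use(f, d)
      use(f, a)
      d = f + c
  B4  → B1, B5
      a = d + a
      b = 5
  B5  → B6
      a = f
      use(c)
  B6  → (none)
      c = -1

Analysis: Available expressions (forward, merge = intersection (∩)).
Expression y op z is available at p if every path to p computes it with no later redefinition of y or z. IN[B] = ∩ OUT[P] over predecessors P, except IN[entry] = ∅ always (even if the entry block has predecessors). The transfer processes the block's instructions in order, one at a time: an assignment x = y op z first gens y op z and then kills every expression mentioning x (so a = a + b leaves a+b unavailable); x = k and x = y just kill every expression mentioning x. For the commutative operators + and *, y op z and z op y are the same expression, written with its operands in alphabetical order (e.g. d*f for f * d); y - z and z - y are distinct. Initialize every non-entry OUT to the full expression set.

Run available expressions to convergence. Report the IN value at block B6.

Converged values:
  B0: | IN={} | OUT={e-a}
  B1: | IN={} | OUT={}
  B2: | IN={} | OUT={}
  B3: | IN={} | OUT={c+f}
  B4: | IN={c+f} | OUT={c+f}
  B5: | IN={c+f} | OUT={c+f}
  B6: | IN={c+f} | OUT={}

Merge at B6: IN[B6] = OUT[B5] = {c+f}

Answer: {c+f}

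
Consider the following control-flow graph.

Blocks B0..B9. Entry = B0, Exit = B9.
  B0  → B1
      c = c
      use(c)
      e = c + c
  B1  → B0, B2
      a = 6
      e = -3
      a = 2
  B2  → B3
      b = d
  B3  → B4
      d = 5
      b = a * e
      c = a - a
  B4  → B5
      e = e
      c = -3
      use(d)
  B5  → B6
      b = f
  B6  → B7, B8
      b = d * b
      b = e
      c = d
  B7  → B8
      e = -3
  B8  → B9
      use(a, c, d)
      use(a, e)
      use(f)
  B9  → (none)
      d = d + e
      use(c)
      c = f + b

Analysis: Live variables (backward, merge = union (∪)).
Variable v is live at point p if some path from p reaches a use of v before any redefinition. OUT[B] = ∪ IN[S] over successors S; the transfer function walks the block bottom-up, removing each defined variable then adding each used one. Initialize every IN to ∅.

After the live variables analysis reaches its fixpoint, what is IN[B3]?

Fixpoint table:
  B0:   IN={c, d, f}   OUT={c, d, f}
  B1:   IN={c, d, f}   OUT={a, c, d, e, f}
  B2:   IN={a, d, e, f}   OUT={a, e, f}
  B3:   IN={a, e, f}   OUT={a, d, e, f}
  B4:   IN={a, d, e, f}   OUT={a, d, e, f}
  B5:   IN={a, d, e, f}   OUT={a, b, d, e, f}
  B6:   IN={a, b, d, e, f}   OUT={a, b, c, d, e, f}
  B7:   IN={a, b, c, d, f}   OUT={a, b, c, d, e, f}
  B8:   IN={a, b, c, d, e, f}   OUT={b, c, d, e, f}
  B9:   IN={b, c, d, e, f}   OUT={}

Merge at B3: OUT[B3] = IN[B4] = {a, d, e, f}
Applying B3's transfer function to that OUT value gives IN[B3] (row B3 above).

Answer: {a, e, f}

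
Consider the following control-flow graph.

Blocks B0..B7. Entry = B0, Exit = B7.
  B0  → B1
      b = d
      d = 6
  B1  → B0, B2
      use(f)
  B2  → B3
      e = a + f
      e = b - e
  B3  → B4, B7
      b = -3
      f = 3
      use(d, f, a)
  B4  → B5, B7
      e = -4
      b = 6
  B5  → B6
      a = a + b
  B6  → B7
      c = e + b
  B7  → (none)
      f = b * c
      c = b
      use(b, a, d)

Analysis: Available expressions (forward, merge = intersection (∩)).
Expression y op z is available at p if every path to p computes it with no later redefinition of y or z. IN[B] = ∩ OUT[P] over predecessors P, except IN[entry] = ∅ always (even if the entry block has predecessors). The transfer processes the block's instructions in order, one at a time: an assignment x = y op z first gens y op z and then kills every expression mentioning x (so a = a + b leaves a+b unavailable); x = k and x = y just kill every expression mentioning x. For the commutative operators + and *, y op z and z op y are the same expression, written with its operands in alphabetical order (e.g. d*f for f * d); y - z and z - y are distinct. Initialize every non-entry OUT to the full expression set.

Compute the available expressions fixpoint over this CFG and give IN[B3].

Per-block solution:
  B0:  IN={}  OUT={}
  B1:  IN={}  OUT={}
  B2:  IN={}  OUT={a+f}
  B3:  IN={a+f}  OUT={}
  B4:  IN={}  OUT={}
  B5:  IN={}  OUT={}
  B6:  IN={}  OUT={b+e}
  B7:  IN={}  OUT={}

Merge at B3: IN[B3] = OUT[B2] = {a+f}

Answer: {a+f}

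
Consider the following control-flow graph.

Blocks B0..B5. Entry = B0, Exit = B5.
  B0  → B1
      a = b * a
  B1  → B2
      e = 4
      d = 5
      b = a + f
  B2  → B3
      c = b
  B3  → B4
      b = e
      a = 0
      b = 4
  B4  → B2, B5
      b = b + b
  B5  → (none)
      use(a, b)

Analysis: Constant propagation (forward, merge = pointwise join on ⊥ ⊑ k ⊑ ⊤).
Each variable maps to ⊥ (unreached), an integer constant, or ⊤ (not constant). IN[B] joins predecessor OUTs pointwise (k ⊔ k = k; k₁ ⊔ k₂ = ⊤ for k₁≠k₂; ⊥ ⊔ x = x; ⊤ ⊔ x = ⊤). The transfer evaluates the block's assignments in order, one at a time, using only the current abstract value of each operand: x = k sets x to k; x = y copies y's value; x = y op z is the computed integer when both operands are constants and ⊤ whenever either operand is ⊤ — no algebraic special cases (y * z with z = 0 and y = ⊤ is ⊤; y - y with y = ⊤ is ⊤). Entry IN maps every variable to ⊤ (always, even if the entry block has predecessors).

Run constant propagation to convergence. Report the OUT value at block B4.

Converged values:
  B0: | IN=(all ⊤) | OUT=(all ⊤)
  B1: | IN=(all ⊤) | OUT={d:5, e:4; rest ⊤}
  B2: | IN={d:5, e:4; rest ⊤} | OUT={d:5, e:4; rest ⊤}
  B3: | IN={d:5, e:4; rest ⊤} | OUT={a:0, b:4, d:5, e:4; rest ⊤}
  B4: | IN={a:0, b:4, d:5, e:4; rest ⊤} | OUT={a:0, b:8, d:5, e:4; rest ⊤}
  B5: | IN={a:0, b:8, d:5, e:4; rest ⊤} | OUT={a:0, b:8, d:5, e:4; rest ⊤}

Merge at B4: IN[B4] = OUT[B3] = {a: 0, b: 4, c: ⊤, d: 5, e: 4, f: ⊤}
Applying B4's transfer function to that IN value gives OUT[B4] (row B4 above).

Answer: {a: 0, b: 8, c: ⊤, d: 5, e: 4, f: ⊤}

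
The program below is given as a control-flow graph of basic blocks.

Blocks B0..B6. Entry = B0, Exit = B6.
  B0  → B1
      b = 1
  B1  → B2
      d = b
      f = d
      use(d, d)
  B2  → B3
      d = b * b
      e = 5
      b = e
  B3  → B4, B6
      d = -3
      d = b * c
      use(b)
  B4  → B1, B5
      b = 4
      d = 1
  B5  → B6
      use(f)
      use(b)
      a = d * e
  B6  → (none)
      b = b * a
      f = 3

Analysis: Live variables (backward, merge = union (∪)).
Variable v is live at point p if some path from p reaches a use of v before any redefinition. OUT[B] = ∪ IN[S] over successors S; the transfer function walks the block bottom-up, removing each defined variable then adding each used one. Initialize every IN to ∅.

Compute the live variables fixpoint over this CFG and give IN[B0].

Answer: {a, c}

Trace:
Fixpoint table:
  B0:   IN={a, c}   OUT={a, b, c}
  B1:   IN={a, b, c}   OUT={a, b, c, f}
  B2:   IN={a, b, c, f}   OUT={a, b, c, e, f}
  B3:   IN={a, b, c, e, f}   OUT={a, b, c, e, f}
  B4:   IN={a, c, e, f}   OUT={a, b, c, d, e, f}
  B5:   IN={b, d, e, f}   OUT={a, b}
  B6:   IN={a, b}   OUT={}

Merge at B0: OUT[B0] = IN[B1] = {a, b, c}
Applying B0's transfer function to that OUT value gives IN[B0] (row B0 above).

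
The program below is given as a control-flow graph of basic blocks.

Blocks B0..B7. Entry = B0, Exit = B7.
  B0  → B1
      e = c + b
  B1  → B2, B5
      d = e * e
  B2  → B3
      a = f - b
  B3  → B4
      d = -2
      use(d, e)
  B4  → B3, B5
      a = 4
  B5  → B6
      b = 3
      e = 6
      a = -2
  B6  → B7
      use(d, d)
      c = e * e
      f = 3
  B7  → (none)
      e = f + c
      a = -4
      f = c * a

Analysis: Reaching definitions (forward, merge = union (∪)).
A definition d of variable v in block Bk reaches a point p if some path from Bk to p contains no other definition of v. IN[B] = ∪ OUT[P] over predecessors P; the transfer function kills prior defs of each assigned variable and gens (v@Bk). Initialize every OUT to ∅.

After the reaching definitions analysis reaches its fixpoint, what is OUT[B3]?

Answer: {a@B2, a@B4, d@B3, e@B0}

Derivation:
Converged values:
  B0: | IN={} | OUT={e@B0}
  B1: | IN={e@B0} | OUT={d@B1, e@B0}
  B2: | IN={d@B1, e@B0} | OUT={a@B2, d@B1, e@B0}
  B3: | IN={a@B2, a@B4, d@B1, d@B3, e@B0} | OUT={a@B2, a@B4, d@B3, e@B0}
  B4: | IN={a@B2, a@B4, d@B3, e@B0} | OUT={a@B4, d@B3, e@B0}
  B5: | IN={a@B4, d@B1, d@B3, e@B0} | OUT={a@B5, b@B5, d@B1, d@B3, e@B5}
  B6: | IN={a@B5, b@B5, d@B1, d@B3, e@B5} | OUT={a@B5, b@B5, c@B6, d@B1, d@B3, e@B5, f@B6}
  B7: | IN={a@B5, b@B5, c@B6, d@B1, d@B3, e@B5, f@B6} | OUT={a@B7, b@B5, c@B6, d@B1, d@B3, e@B7, f@B7}

Merge at B3: IN[B3] = OUT[B2] ⊔ OUT[B4] = {a@B2, a@B4, d@B1, d@B3, e@B0}
Applying B3's transfer function to that IN value gives OUT[B3] (row B3 above).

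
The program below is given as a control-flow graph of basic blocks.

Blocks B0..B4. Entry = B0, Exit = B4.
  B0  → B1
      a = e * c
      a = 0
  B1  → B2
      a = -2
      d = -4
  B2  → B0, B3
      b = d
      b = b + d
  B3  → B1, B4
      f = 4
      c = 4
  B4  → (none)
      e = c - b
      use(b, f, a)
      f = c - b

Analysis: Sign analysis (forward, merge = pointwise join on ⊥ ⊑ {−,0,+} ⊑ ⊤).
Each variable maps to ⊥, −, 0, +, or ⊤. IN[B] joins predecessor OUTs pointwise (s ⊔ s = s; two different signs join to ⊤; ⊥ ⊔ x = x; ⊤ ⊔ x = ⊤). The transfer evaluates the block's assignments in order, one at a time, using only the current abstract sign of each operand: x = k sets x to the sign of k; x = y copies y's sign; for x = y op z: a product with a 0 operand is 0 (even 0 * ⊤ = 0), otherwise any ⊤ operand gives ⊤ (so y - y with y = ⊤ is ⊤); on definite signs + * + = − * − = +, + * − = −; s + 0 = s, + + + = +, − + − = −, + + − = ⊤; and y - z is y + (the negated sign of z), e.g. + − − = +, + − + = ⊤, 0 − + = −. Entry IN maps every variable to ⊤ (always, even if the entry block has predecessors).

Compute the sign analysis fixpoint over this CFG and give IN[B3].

Per-block solution:
  B0:  IN=(all ⊤)  OUT={a:0; rest ⊤}
  B1:  IN=(all ⊤)  OUT={a:-, d:-; rest ⊤}
  B2:  IN={a:-, d:-; rest ⊤}  OUT={a:-, b:-, d:-; rest ⊤}
  B3:  IN={a:-, b:-, d:-; rest ⊤}  OUT={a:-, b:-, c:+, d:-, f:+; rest ⊤}
  B4:  IN={a:-, b:-, c:+, d:-, f:+; rest ⊤}  OUT={a:-, b:-, c:+, d:-, e:+, f:+; rest ⊤}

Merge at B3: IN[B3] = OUT[B2] = {a: -, b: -, c: ⊤, d: -, e: ⊤, f: ⊤}

Answer: {a: -, b: -, c: ⊤, d: -, e: ⊤, f: ⊤}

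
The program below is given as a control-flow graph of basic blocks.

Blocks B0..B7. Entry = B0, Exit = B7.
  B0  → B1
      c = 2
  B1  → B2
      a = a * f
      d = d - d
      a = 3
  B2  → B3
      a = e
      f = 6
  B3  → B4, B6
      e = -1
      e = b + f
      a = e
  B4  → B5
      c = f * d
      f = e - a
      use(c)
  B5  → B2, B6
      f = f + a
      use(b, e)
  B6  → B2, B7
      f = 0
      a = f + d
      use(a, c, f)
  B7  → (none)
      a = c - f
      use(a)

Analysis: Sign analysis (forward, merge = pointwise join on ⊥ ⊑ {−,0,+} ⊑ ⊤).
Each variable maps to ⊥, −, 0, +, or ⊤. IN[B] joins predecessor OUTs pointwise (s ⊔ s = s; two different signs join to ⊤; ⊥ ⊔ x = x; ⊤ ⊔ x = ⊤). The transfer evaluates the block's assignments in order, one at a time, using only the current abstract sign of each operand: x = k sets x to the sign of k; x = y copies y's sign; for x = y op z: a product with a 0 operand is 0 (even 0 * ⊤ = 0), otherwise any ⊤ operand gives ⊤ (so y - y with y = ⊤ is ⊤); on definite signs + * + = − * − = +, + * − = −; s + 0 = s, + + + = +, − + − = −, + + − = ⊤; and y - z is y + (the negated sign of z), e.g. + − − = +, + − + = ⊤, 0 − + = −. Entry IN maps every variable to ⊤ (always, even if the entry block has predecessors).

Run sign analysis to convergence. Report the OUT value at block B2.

Answer: {a: ⊤, b: ⊤, c: ⊤, d: ⊤, e: ⊤, f: +}

Trace:
Per-block solution:
  B0: | IN=(all ⊤) | OUT={c:+; rest ⊤}
  B1: | IN={c:+; rest ⊤} | OUT={a:+, c:+; rest ⊤}
  B2: | IN=(all ⊤) | OUT={f:+; rest ⊤}
  B3: | IN={f:+; rest ⊤} | OUT={f:+; rest ⊤}
  B4: | IN={f:+; rest ⊤} | OUT=(all ⊤)
  B5: | IN=(all ⊤) | OUT=(all ⊤)
  B6: | IN=(all ⊤) | OUT={f:0; rest ⊤}
  B7: | IN={f:0; rest ⊤} | OUT={f:0; rest ⊤}

Merge at B2: IN[B2] = OUT[B1] ⊔ OUT[B5] ⊔ OUT[B6] = {a: ⊤, b: ⊤, c: ⊤, d: ⊤, e: ⊤, f: ⊤}
Applying B2's transfer function to that IN value gives OUT[B2] (row B2 above).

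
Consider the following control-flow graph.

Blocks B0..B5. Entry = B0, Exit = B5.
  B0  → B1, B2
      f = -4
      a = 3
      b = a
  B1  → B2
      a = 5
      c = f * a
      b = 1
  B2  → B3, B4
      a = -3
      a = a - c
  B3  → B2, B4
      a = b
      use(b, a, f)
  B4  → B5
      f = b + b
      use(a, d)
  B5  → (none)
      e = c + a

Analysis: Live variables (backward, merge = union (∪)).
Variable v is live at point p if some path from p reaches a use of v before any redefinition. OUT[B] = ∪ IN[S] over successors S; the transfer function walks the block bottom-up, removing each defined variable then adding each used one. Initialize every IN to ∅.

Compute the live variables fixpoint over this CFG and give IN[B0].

Per-block solution:
  B0:   IN={c, d}   OUT={b, c, d, f}
  B1:   IN={d, f}   OUT={b, c, d, f}
  B2:   IN={b, c, d, f}   OUT={a, b, c, d, f}
  B3:   IN={b, c, d, f}   OUT={a, b, c, d, f}
  B4:   IN={a, b, c, d}   OUT={a, c}
  B5:   IN={a, c}   OUT={}

Merge at B0: OUT[B0] = IN[B1] ⊔ IN[B2] = {b, c, d, f}
Applying B0's transfer function to that OUT value gives IN[B0] (row B0 above).

Answer: {c, d}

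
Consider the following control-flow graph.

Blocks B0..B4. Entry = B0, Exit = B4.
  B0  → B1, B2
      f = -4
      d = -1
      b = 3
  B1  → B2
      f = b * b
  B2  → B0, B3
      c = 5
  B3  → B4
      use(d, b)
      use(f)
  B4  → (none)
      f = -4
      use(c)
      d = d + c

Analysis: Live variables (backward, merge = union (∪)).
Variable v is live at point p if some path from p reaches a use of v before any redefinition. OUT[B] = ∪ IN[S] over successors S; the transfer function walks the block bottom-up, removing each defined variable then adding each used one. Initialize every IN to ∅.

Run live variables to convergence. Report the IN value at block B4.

Converged values:
  B0:  IN={}  OUT={b, d, f}
  B1:  IN={b, d}  OUT={b, d, f}
  B2:  IN={b, d, f}  OUT={b, c, d, f}
  B3:  IN={b, c, d, f}  OUT={c, d}
  B4:  IN={c, d}  OUT={}

B4 is the boundary node: OUT[B4] = {}
Applying B4's transfer function to that OUT value gives IN[B4] (row B4 above).

Answer: {c, d}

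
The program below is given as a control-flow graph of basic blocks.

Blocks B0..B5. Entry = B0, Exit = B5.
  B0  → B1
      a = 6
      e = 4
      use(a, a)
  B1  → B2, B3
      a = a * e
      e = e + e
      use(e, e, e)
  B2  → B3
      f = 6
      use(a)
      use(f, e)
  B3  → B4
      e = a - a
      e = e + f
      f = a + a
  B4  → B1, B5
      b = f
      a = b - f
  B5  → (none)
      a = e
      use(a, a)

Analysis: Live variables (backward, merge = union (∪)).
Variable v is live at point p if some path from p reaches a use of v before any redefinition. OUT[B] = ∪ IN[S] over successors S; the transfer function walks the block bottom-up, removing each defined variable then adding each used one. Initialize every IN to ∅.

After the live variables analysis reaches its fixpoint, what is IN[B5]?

Answer: {e}

Working:
Fixpoint table:
  B0:   IN={f}   OUT={a, e, f}
  B1:   IN={a, e, f}   OUT={a, e, f}
  B2:   IN={a, e}   OUT={a, f}
  B3:   IN={a, f}   OUT={e, f}
  B4:   IN={e, f}   OUT={a, e, f}
  B5:   IN={e}   OUT={}

B5 is the boundary node: OUT[B5] = {}
Applying B5's transfer function to that OUT value gives IN[B5] (row B5 above).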